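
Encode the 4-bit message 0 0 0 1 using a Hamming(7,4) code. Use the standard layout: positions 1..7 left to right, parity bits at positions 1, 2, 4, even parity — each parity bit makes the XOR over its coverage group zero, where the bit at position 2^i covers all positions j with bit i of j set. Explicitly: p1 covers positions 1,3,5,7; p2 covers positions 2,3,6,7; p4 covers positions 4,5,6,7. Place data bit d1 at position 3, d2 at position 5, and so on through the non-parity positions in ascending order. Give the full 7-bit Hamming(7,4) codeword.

1101001

Place data bits at non-power-of-two positions: b3=0, b5=0, b6=0, b7=1.
p1 = XOR of data positions {3,5,7} = 0⊕0⊕1 = 1
p2 = XOR of data positions {3,6,7} = 0⊕0⊕1 = 1
p4 = XOR of data positions {5,6,7} = 0⊕0⊕1 = 1
Codeword b1..b7 = 1101001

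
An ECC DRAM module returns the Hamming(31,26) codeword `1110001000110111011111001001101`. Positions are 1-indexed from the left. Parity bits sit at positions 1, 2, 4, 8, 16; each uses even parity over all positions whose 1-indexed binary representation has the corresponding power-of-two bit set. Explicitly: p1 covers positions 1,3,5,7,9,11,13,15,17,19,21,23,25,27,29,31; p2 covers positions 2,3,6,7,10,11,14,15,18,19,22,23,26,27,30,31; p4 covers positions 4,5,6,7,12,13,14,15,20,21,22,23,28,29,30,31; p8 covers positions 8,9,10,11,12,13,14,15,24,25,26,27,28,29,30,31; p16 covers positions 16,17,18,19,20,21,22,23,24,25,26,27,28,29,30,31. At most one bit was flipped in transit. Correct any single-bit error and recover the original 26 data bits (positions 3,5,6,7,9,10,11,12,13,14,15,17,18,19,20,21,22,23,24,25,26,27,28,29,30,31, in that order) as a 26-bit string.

s1: b1⊕b3⊕b5⊕b7⊕b9⊕b11⊕b13⊕b15⊕b17⊕b19⊕b21⊕b23⊕b25⊕b27⊕b29⊕b31 = 1⊕1⊕0⊕1⊕0⊕1⊕0⊕1⊕0⊕1⊕1⊕0⊕1⊕0⊕1⊕1 = 0
s2: b2⊕b3⊕b6⊕b7⊕b10⊕b11⊕b14⊕b15⊕b18⊕b19⊕b22⊕b23⊕b26⊕b27⊕b30⊕b31 = 1⊕1⊕0⊕1⊕0⊕1⊕1⊕1⊕1⊕1⊕1⊕0⊕0⊕0⊕0⊕1 = 0
s4: b4⊕b5⊕b6⊕b7⊕b12⊕b13⊕b14⊕b15⊕b20⊕b21⊕b22⊕b23⊕b28⊕b29⊕b30⊕b31 = 0⊕0⊕0⊕1⊕1⊕0⊕1⊕1⊕1⊕1⊕1⊕0⊕1⊕1⊕0⊕1 = 0
s8: b8⊕b9⊕b10⊕b11⊕b12⊕b13⊕b14⊕b15⊕b24⊕b25⊕b26⊕b27⊕b28⊕b29⊕b30⊕b31 = 0⊕0⊕0⊕1⊕1⊕0⊕1⊕1⊕0⊕1⊕0⊕0⊕1⊕1⊕0⊕1 = 0
s16: b16⊕b17⊕b18⊕b19⊕b20⊕b21⊕b22⊕b23⊕b24⊕b25⊕b26⊕b27⊕b28⊕b29⊕b30⊕b31 = 1⊕0⊕1⊕1⊕1⊕1⊕1⊕0⊕0⊕1⊕0⊕0⊕1⊕1⊕0⊕1 = 0
Syndrome (s16...s1) = 00000 → position 0 (no error).
No correction needed.
Data bits at positions 3,5,6,7,9,10,11,12,13,14,15,17,18,19,20,21,22,23,24,25,26,27,28,29,30,31: 10010011011011111001001101

10010011011011111001001101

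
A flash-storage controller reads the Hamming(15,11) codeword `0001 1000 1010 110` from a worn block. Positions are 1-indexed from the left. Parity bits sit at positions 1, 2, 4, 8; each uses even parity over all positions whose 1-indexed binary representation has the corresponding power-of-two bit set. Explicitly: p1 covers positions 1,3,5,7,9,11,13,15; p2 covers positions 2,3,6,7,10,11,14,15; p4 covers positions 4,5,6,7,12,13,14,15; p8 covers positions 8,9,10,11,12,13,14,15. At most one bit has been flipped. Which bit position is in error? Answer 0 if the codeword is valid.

0

s1: b1⊕b3⊕b5⊕b7⊕b9⊕b11⊕b13⊕b15 = 0⊕0⊕1⊕0⊕1⊕1⊕1⊕0 = 0
s2: b2⊕b3⊕b6⊕b7⊕b10⊕b11⊕b14⊕b15 = 0⊕0⊕0⊕0⊕0⊕1⊕1⊕0 = 0
s4: b4⊕b5⊕b6⊕b7⊕b12⊕b13⊕b14⊕b15 = 1⊕1⊕0⊕0⊕0⊕1⊕1⊕0 = 0
s8: b8⊕b9⊕b10⊕b11⊕b12⊕b13⊕b14⊕b15 = 0⊕1⊕0⊕1⊕0⊕1⊕1⊕0 = 0
Syndrome (s8...s1) = 0000 → position 0 (no error).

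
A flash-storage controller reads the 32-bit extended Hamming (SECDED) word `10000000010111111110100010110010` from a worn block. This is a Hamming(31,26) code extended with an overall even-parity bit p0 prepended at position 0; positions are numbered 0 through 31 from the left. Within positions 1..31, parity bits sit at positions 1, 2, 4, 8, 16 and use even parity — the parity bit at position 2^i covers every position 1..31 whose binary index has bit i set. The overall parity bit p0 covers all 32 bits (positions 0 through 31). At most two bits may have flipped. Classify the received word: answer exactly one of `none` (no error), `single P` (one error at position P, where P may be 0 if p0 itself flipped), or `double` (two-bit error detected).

s1: b1⊕b3⊕b5⊕b7⊕b9⊕b11⊕b13⊕b15⊕b17⊕b19⊕b21⊕b23⊕b25⊕b27⊕b29⊕b31 = 0⊕0⊕0⊕0⊕1⊕1⊕1⊕1⊕1⊕0⊕0⊕0⊕0⊕1⊕0⊕0 = 0
s2: b2⊕b3⊕b6⊕b7⊕b10⊕b11⊕b14⊕b15⊕b18⊕b19⊕b22⊕b23⊕b26⊕b27⊕b30⊕b31 = 0⊕0⊕0⊕0⊕0⊕1⊕1⊕1⊕1⊕0⊕0⊕0⊕1⊕1⊕1⊕0 = 1
s4: b4⊕b5⊕b6⊕b7⊕b12⊕b13⊕b14⊕b15⊕b20⊕b21⊕b22⊕b23⊕b28⊕b29⊕b30⊕b31 = 0⊕0⊕0⊕0⊕1⊕1⊕1⊕1⊕1⊕0⊕0⊕0⊕0⊕0⊕1⊕0 = 0
s8: b8⊕b9⊕b10⊕b11⊕b12⊕b13⊕b14⊕b15⊕b24⊕b25⊕b26⊕b27⊕b28⊕b29⊕b30⊕b31 = 0⊕1⊕0⊕1⊕1⊕1⊕1⊕1⊕1⊕0⊕1⊕1⊕0⊕0⊕1⊕0 = 0
s16: b16⊕b17⊕b18⊕b19⊕b20⊕b21⊕b22⊕b23⊕b24⊕b25⊕b26⊕b27⊕b28⊕b29⊕b30⊕b31 = 1⊕1⊕1⊕0⊕1⊕0⊕0⊕0⊕1⊕0⊕1⊕1⊕0⊕0⊕1⊕0 = 0
Syndrome (s16...s1) = 00010 → position 2.
Overall parity (XOR of all 32 bits, including p0): 1⊕0⊕0⊕0⊕0⊕0⊕0⊕0⊕0⊕1⊕0⊕1⊕1⊕1⊕1⊕1⊕1⊕1⊕1⊕0⊕1⊕0⊕0⊕0⊕1⊕0⊕1⊕1⊕0⊕0⊕1⊕0 = 1
Overall=1, syndrome position=2 → single-bit error at position 2.

single 2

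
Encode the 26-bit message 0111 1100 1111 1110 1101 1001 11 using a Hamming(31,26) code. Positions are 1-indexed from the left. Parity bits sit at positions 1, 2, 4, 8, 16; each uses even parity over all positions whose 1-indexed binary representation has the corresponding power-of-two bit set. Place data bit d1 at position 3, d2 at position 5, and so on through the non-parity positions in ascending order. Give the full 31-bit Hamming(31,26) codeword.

Place data bits at non-power-of-two positions: b3=0, b5=1, b6=1, b7=1, b9=1, b10=1, b11=0, b12=0, b13=1, b14=1, b15=1, b17=1, b18=1, b19=1, b20=1, b21=0, b22=1, b23=1, b24=0, b25=1, b26=1, b27=0, b28=0, b29=1, b30=1, b31=1.
p1 = XOR of data positions {3,5,7,9,11,13,15,17,19,21,23,25,27,29,31} = 0⊕1⊕1⊕1⊕0⊕1⊕1⊕1⊕1⊕0⊕1⊕1⊕0⊕1⊕1 = 1
p2 = XOR of data positions {3,6,7,10,11,14,15,18,19,22,23,26,27,30,31} = 0⊕1⊕1⊕1⊕0⊕1⊕1⊕1⊕1⊕1⊕1⊕1⊕0⊕1⊕1 = 0
p4 = XOR of data positions {5,6,7,12,13,14,15,20,21,22,23,28,29,30,31} = 1⊕1⊕1⊕0⊕1⊕1⊕1⊕1⊕0⊕1⊕1⊕0⊕1⊕1⊕1 = 0
p8 = XOR of data positions {9,10,11,12,13,14,15,24,25,26,27,28,29,30,31} = 1⊕1⊕0⊕0⊕1⊕1⊕1⊕0⊕1⊕1⊕0⊕0⊕1⊕1⊕1 = 0
p16 = XOR of data positions {17,18,19,20,21,22,23,24,25,26,27,28,29,30,31} = 1⊕1⊕1⊕1⊕0⊕1⊕1⊕0⊕1⊕1⊕0⊕0⊕1⊕1⊕1 = 1
Codeword b1..b31 = 1000111011001111111101101100111

1000111011001111111101101100111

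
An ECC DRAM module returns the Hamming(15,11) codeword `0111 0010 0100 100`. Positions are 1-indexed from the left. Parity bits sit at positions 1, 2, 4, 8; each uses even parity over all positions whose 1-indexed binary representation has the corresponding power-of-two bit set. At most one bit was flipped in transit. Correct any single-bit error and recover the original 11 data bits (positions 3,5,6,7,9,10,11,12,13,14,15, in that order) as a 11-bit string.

s1: b1⊕b3⊕b5⊕b7⊕b9⊕b11⊕b13⊕b15 = 0⊕1⊕0⊕1⊕0⊕0⊕1⊕0 = 1
s2: b2⊕b3⊕b6⊕b7⊕b10⊕b11⊕b14⊕b15 = 1⊕1⊕0⊕1⊕1⊕0⊕0⊕0 = 0
s4: b4⊕b5⊕b6⊕b7⊕b12⊕b13⊕b14⊕b15 = 1⊕0⊕0⊕1⊕0⊕1⊕0⊕0 = 1
s8: b8⊕b9⊕b10⊕b11⊕b12⊕b13⊕b14⊕b15 = 0⊕0⊕1⊕0⊕0⊕1⊕0⊕0 = 0
Syndrome (s8...s1) = 0101 → position 5.
Flip bit 5: corrected codeword = 011110100100100
Data bits at positions 3,5,6,7,9,10,11,12,13,14,15: 11010100100

11010100100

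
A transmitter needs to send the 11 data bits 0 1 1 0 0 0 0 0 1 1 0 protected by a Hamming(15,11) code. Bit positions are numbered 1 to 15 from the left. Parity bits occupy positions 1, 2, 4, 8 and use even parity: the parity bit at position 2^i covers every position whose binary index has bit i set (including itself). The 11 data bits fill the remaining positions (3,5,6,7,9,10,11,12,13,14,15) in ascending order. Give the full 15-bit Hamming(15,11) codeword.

000011000000110

Place data bits at non-power-of-two positions: b3=0, b5=1, b6=1, b7=0, b9=0, b10=0, b11=0, b12=0, b13=1, b14=1, b15=0.
p1 = XOR of data positions {3,5,7,9,11,13,15} = 0⊕1⊕0⊕0⊕0⊕1⊕0 = 0
p2 = XOR of data positions {3,6,7,10,11,14,15} = 0⊕1⊕0⊕0⊕0⊕1⊕0 = 0
p4 = XOR of data positions {5,6,7,12,13,14,15} = 1⊕1⊕0⊕0⊕1⊕1⊕0 = 0
p8 = XOR of data positions {9,10,11,12,13,14,15} = 0⊕0⊕0⊕0⊕1⊕1⊕0 = 0
Codeword b1..b15 = 000011000000110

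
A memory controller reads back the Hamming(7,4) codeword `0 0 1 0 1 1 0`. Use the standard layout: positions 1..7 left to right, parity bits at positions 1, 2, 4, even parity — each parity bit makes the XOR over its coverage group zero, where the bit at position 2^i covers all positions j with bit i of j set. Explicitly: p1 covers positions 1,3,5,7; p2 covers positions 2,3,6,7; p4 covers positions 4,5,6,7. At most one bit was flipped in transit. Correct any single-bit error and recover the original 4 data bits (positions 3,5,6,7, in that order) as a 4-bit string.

1110

s1: b1⊕b3⊕b5⊕b7 = 0⊕1⊕1⊕0 = 0
s2: b2⊕b3⊕b6⊕b7 = 0⊕1⊕1⊕0 = 0
s4: b4⊕b5⊕b6⊕b7 = 0⊕1⊕1⊕0 = 0
Syndrome (s4...s1) = 000 → position 0 (no error).
No correction needed.
Data bits at positions 3,5,6,7: 1110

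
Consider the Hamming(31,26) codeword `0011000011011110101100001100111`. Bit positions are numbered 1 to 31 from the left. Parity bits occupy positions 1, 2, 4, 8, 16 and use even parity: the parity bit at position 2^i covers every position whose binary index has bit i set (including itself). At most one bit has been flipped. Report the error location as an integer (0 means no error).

13

s1: b1⊕b3⊕b5⊕b7⊕b9⊕b11⊕b13⊕b15⊕b17⊕b19⊕b21⊕b23⊕b25⊕b27⊕b29⊕b31 = 0⊕1⊕0⊕0⊕1⊕0⊕1⊕1⊕1⊕1⊕0⊕0⊕1⊕0⊕1⊕1 = 1
s2: b2⊕b3⊕b6⊕b7⊕b10⊕b11⊕b14⊕b15⊕b18⊕b19⊕b22⊕b23⊕b26⊕b27⊕b30⊕b31 = 0⊕1⊕0⊕0⊕1⊕0⊕1⊕1⊕0⊕1⊕0⊕0⊕1⊕0⊕1⊕1 = 0
s4: b4⊕b5⊕b6⊕b7⊕b12⊕b13⊕b14⊕b15⊕b20⊕b21⊕b22⊕b23⊕b28⊕b29⊕b30⊕b31 = 1⊕0⊕0⊕0⊕1⊕1⊕1⊕1⊕1⊕0⊕0⊕0⊕0⊕1⊕1⊕1 = 1
s8: b8⊕b9⊕b10⊕b11⊕b12⊕b13⊕b14⊕b15⊕b24⊕b25⊕b26⊕b27⊕b28⊕b29⊕b30⊕b31 = 0⊕1⊕1⊕0⊕1⊕1⊕1⊕1⊕0⊕1⊕1⊕0⊕0⊕1⊕1⊕1 = 1
s16: b16⊕b17⊕b18⊕b19⊕b20⊕b21⊕b22⊕b23⊕b24⊕b25⊕b26⊕b27⊕b28⊕b29⊕b30⊕b31 = 0⊕1⊕0⊕1⊕1⊕0⊕0⊕0⊕0⊕1⊕1⊕0⊕0⊕1⊕1⊕1 = 0
Syndrome (s16...s1) = 01101 → position 13.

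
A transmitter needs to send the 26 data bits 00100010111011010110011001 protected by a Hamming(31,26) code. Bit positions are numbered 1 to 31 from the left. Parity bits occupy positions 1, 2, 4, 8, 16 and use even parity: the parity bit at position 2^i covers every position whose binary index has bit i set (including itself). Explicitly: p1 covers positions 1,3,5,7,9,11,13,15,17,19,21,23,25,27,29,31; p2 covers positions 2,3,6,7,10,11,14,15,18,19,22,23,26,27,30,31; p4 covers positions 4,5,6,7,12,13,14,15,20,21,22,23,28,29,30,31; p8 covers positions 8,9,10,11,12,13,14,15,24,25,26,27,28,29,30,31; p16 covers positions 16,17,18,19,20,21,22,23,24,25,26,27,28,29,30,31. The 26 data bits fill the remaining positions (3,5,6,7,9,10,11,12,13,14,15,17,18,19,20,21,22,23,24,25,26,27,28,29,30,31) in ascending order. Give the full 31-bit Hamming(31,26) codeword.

Place data bits at non-power-of-two positions: b3=0, b5=0, b6=1, b7=0, b9=0, b10=0, b11=1, b12=0, b13=1, b14=1, b15=1, b17=0, b18=1, b19=1, b20=0, b21=1, b22=0, b23=1, b24=1, b25=0, b26=0, b27=1, b28=1, b29=0, b30=0, b31=1.
p1 = XOR of data positions {3,5,7,9,11,13,15,17,19,21,23,25,27,29,31} = 0⊕0⊕0⊕0⊕1⊕1⊕1⊕0⊕1⊕1⊕1⊕0⊕1⊕0⊕1 = 0
p2 = XOR of data positions {3,6,7,10,11,14,15,18,19,22,23,26,27,30,31} = 0⊕1⊕0⊕0⊕1⊕1⊕1⊕1⊕1⊕0⊕1⊕0⊕1⊕0⊕1 = 1
p4 = XOR of data positions {5,6,7,12,13,14,15,20,21,22,23,28,29,30,31} = 0⊕1⊕0⊕0⊕1⊕1⊕1⊕0⊕1⊕0⊕1⊕1⊕0⊕0⊕1 = 0
p8 = XOR of data positions {9,10,11,12,13,14,15,24,25,26,27,28,29,30,31} = 0⊕0⊕1⊕0⊕1⊕1⊕1⊕1⊕0⊕0⊕1⊕1⊕0⊕0⊕1 = 0
p16 = XOR of data positions {17,18,19,20,21,22,23,24,25,26,27,28,29,30,31} = 0⊕1⊕1⊕0⊕1⊕0⊕1⊕1⊕0⊕0⊕1⊕1⊕0⊕0⊕1 = 0
Codeword b1..b31 = 0100010000101110011010110011001

0100010000101110011010110011001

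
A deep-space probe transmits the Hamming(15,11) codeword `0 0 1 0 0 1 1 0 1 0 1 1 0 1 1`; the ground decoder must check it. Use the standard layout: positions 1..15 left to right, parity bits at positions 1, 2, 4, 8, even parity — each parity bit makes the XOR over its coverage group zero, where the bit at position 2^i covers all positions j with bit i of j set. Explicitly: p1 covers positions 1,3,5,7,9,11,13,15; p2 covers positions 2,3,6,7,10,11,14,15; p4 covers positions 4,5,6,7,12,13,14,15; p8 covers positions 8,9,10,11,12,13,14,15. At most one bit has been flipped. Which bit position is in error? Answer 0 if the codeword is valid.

s1: b1⊕b3⊕b5⊕b7⊕b9⊕b11⊕b13⊕b15 = 0⊕1⊕0⊕1⊕1⊕1⊕0⊕1 = 1
s2: b2⊕b3⊕b6⊕b7⊕b10⊕b11⊕b14⊕b15 = 0⊕1⊕1⊕1⊕0⊕1⊕1⊕1 = 0
s4: b4⊕b5⊕b6⊕b7⊕b12⊕b13⊕b14⊕b15 = 0⊕0⊕1⊕1⊕1⊕0⊕1⊕1 = 1
s8: b8⊕b9⊕b10⊕b11⊕b12⊕b13⊕b14⊕b15 = 0⊕1⊕0⊕1⊕1⊕0⊕1⊕1 = 1
Syndrome (s8...s1) = 1101 → position 13.

13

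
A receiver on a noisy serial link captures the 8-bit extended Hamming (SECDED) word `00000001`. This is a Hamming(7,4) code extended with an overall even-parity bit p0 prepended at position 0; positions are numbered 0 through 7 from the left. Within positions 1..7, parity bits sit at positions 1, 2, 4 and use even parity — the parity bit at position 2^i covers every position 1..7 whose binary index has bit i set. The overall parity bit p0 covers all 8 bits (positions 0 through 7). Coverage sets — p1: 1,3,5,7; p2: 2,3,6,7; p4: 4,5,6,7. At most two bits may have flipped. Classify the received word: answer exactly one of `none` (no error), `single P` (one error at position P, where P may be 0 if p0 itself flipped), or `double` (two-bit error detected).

single 7

s1: b1⊕b3⊕b5⊕b7 = 0⊕0⊕0⊕1 = 1
s2: b2⊕b3⊕b6⊕b7 = 0⊕0⊕0⊕1 = 1
s4: b4⊕b5⊕b6⊕b7 = 0⊕0⊕0⊕1 = 1
Syndrome (s4...s1) = 111 → position 7.
Overall parity (XOR of all 8 bits, including p0): 0⊕0⊕0⊕0⊕0⊕0⊕0⊕1 = 1
Overall=1, syndrome position=7 → single-bit error at position 7.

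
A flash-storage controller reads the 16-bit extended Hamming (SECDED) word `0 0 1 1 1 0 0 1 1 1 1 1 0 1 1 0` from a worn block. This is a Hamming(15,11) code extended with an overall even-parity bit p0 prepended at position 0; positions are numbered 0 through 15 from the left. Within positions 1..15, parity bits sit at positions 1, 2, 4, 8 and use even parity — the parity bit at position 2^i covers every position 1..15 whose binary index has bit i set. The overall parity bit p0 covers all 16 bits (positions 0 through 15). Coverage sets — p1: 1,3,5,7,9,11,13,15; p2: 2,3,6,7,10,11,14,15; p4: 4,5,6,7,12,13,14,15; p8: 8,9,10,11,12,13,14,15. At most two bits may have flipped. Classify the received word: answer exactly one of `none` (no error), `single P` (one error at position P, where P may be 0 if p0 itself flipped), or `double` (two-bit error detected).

s1: b1⊕b3⊕b5⊕b7⊕b9⊕b11⊕b13⊕b15 = 0⊕1⊕0⊕1⊕1⊕1⊕1⊕0 = 1
s2: b2⊕b3⊕b6⊕b7⊕b10⊕b11⊕b14⊕b15 = 1⊕1⊕0⊕1⊕1⊕1⊕1⊕0 = 0
s4: b4⊕b5⊕b6⊕b7⊕b12⊕b13⊕b14⊕b15 = 1⊕0⊕0⊕1⊕0⊕1⊕1⊕0 = 0
s8: b8⊕b9⊕b10⊕b11⊕b12⊕b13⊕b14⊕b15 = 1⊕1⊕1⊕1⊕0⊕1⊕1⊕0 = 0
Syndrome (s8...s1) = 0001 → position 1.
Overall parity (XOR of all 16 bits, including p0): 0⊕0⊕1⊕1⊕1⊕0⊕0⊕1⊕1⊕1⊕1⊕1⊕0⊕1⊕1⊕0 = 0
Overall=0, syndrome position=1 → double-bit error detected (uncorrectable).

double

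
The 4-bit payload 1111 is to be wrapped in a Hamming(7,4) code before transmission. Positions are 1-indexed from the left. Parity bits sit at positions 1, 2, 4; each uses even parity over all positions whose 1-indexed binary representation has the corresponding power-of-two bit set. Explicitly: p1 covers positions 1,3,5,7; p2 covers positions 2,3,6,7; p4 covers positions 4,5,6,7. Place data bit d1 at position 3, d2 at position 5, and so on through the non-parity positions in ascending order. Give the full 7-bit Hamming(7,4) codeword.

1111111

Place data bits at non-power-of-two positions: b3=1, b5=1, b6=1, b7=1.
p1 = XOR of data positions {3,5,7} = 1⊕1⊕1 = 1
p2 = XOR of data positions {3,6,7} = 1⊕1⊕1 = 1
p4 = XOR of data positions {5,6,7} = 1⊕1⊕1 = 1
Codeword b1..b7 = 1111111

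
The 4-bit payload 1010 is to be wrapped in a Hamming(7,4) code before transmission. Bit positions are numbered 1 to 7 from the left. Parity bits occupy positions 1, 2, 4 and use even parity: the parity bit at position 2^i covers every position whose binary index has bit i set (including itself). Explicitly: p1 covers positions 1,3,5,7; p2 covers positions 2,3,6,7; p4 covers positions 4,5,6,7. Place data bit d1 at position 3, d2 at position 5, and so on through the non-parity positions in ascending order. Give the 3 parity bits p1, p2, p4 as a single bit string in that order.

Place data bits at non-power-of-two positions: b3=1, b5=0, b6=1, b7=0.
p1 = XOR of data positions {3,5,7} = 1⊕0⊕0 = 1
p2 = XOR of data positions {3,6,7} = 1⊕1⊕0 = 0
p4 = XOR of data positions {5,6,7} = 0⊕1⊕0 = 1
Parity bits p1,p2,p4 = 101

101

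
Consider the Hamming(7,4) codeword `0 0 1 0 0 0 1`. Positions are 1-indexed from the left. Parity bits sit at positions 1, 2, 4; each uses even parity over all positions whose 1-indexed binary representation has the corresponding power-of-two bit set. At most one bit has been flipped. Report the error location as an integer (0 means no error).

s1: b1⊕b3⊕b5⊕b7 = 0⊕1⊕0⊕1 = 0
s2: b2⊕b3⊕b6⊕b7 = 0⊕1⊕0⊕1 = 0
s4: b4⊕b5⊕b6⊕b7 = 0⊕0⊕0⊕1 = 1
Syndrome (s4...s1) = 100 → position 4.

4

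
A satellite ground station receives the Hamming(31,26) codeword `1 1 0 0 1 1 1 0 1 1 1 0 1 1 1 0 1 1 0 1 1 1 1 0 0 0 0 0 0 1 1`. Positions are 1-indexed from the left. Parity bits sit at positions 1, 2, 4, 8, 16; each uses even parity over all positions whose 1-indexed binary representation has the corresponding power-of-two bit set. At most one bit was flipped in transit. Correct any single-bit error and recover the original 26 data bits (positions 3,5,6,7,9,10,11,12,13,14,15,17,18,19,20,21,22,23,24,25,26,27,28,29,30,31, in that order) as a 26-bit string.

s1: b1⊕b3⊕b5⊕b7⊕b9⊕b11⊕b13⊕b15⊕b17⊕b19⊕b21⊕b23⊕b25⊕b27⊕b29⊕b31 = 1⊕0⊕1⊕1⊕1⊕1⊕1⊕1⊕1⊕0⊕1⊕1⊕0⊕0⊕0⊕1 = 1
s2: b2⊕b3⊕b6⊕b7⊕b10⊕b11⊕b14⊕b15⊕b18⊕b19⊕b22⊕b23⊕b26⊕b27⊕b30⊕b31 = 1⊕0⊕1⊕1⊕1⊕1⊕1⊕1⊕1⊕0⊕1⊕1⊕0⊕0⊕1⊕1 = 0
s4: b4⊕b5⊕b6⊕b7⊕b12⊕b13⊕b14⊕b15⊕b20⊕b21⊕b22⊕b23⊕b28⊕b29⊕b30⊕b31 = 0⊕1⊕1⊕1⊕0⊕1⊕1⊕1⊕1⊕1⊕1⊕1⊕0⊕0⊕1⊕1 = 0
s8: b8⊕b9⊕b10⊕b11⊕b12⊕b13⊕b14⊕b15⊕b24⊕b25⊕b26⊕b27⊕b28⊕b29⊕b30⊕b31 = 0⊕1⊕1⊕1⊕0⊕1⊕1⊕1⊕0⊕0⊕0⊕0⊕0⊕0⊕1⊕1 = 0
s16: b16⊕b17⊕b18⊕b19⊕b20⊕b21⊕b22⊕b23⊕b24⊕b25⊕b26⊕b27⊕b28⊕b29⊕b30⊕b31 = 0⊕1⊕1⊕0⊕1⊕1⊕1⊕1⊕0⊕0⊕0⊕0⊕0⊕0⊕1⊕1 = 0
Syndrome (s16...s1) = 00001 → position 1.
Flip bit 1: corrected codeword = 0100111011101110110111100000011
Data bits at positions 3,5,6,7,9,10,11,12,13,14,15,17,18,19,20,21,22,23,24,25,26,27,28,29,30,31: 01111110111110111100000011

01111110111110111100000011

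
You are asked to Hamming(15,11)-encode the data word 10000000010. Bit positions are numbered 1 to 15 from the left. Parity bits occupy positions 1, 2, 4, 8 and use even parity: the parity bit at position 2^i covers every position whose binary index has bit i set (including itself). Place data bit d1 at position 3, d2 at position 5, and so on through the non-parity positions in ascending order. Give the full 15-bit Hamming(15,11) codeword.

101100010000010

Place data bits at non-power-of-two positions: b3=1, b5=0, b6=0, b7=0, b9=0, b10=0, b11=0, b12=0, b13=0, b14=1, b15=0.
p1 = XOR of data positions {3,5,7,9,11,13,15} = 1⊕0⊕0⊕0⊕0⊕0⊕0 = 1
p2 = XOR of data positions {3,6,7,10,11,14,15} = 1⊕0⊕0⊕0⊕0⊕1⊕0 = 0
p4 = XOR of data positions {5,6,7,12,13,14,15} = 0⊕0⊕0⊕0⊕0⊕1⊕0 = 1
p8 = XOR of data positions {9,10,11,12,13,14,15} = 0⊕0⊕0⊕0⊕0⊕1⊕0 = 1
Codeword b1..b15 = 101100010000010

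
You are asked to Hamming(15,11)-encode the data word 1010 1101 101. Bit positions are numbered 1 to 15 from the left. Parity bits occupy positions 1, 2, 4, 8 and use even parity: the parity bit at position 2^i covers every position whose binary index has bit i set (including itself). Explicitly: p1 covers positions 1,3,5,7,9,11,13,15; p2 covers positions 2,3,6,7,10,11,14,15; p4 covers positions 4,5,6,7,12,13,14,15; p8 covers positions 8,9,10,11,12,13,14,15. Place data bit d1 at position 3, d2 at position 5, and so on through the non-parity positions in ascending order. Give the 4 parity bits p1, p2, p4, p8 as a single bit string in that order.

Place data bits at non-power-of-two positions: b3=1, b5=0, b6=1, b7=0, b9=1, b10=1, b11=0, b12=1, b13=1, b14=0, b15=1.
p1 = XOR of data positions {3,5,7,9,11,13,15} = 1⊕0⊕0⊕1⊕0⊕1⊕1 = 0
p2 = XOR of data positions {3,6,7,10,11,14,15} = 1⊕1⊕0⊕1⊕0⊕0⊕1 = 0
p4 = XOR of data positions {5,6,7,12,13,14,15} = 0⊕1⊕0⊕1⊕1⊕0⊕1 = 0
p8 = XOR of data positions {9,10,11,12,13,14,15} = 1⊕1⊕0⊕1⊕1⊕0⊕1 = 1
Parity bits p1,p2,p4,p8 = 0001

0001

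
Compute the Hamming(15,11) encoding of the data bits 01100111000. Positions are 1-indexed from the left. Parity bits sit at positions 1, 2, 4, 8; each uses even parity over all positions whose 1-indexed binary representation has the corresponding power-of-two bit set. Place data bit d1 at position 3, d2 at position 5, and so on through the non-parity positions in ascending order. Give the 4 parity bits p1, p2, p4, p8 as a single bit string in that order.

0111

Place data bits at non-power-of-two positions: b3=0, b5=1, b6=1, b7=0, b9=0, b10=1, b11=1, b12=1, b13=0, b14=0, b15=0.
p1 = XOR of data positions {3,5,7,9,11,13,15} = 0⊕1⊕0⊕0⊕1⊕0⊕0 = 0
p2 = XOR of data positions {3,6,7,10,11,14,15} = 0⊕1⊕0⊕1⊕1⊕0⊕0 = 1
p4 = XOR of data positions {5,6,7,12,13,14,15} = 1⊕1⊕0⊕1⊕0⊕0⊕0 = 1
p8 = XOR of data positions {9,10,11,12,13,14,15} = 0⊕1⊕1⊕1⊕0⊕0⊕0 = 1
Parity bits p1,p2,p4,p8 = 0111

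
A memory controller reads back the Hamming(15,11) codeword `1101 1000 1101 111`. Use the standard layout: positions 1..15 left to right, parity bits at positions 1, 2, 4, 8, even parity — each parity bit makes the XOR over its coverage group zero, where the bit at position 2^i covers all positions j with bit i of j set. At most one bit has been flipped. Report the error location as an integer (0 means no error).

1

s1: b1⊕b3⊕b5⊕b7⊕b9⊕b11⊕b13⊕b15 = 1⊕0⊕1⊕0⊕1⊕0⊕1⊕1 = 1
s2: b2⊕b3⊕b6⊕b7⊕b10⊕b11⊕b14⊕b15 = 1⊕0⊕0⊕0⊕1⊕0⊕1⊕1 = 0
s4: b4⊕b5⊕b6⊕b7⊕b12⊕b13⊕b14⊕b15 = 1⊕1⊕0⊕0⊕1⊕1⊕1⊕1 = 0
s8: b8⊕b9⊕b10⊕b11⊕b12⊕b13⊕b14⊕b15 = 0⊕1⊕1⊕0⊕1⊕1⊕1⊕1 = 0
Syndrome (s8...s1) = 0001 → position 1.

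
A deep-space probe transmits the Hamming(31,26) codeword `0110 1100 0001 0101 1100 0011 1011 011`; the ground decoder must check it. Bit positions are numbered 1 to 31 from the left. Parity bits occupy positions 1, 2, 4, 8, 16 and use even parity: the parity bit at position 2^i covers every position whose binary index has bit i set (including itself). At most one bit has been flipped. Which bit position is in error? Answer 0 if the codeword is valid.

s1: b1⊕b3⊕b5⊕b7⊕b9⊕b11⊕b13⊕b15⊕b17⊕b19⊕b21⊕b23⊕b25⊕b27⊕b29⊕b31 = 0⊕1⊕1⊕0⊕0⊕0⊕0⊕0⊕1⊕0⊕0⊕1⊕1⊕1⊕0⊕1 = 1
s2: b2⊕b3⊕b6⊕b7⊕b10⊕b11⊕b14⊕b15⊕b18⊕b19⊕b22⊕b23⊕b26⊕b27⊕b30⊕b31 = 1⊕1⊕1⊕0⊕0⊕0⊕1⊕0⊕1⊕0⊕0⊕1⊕0⊕1⊕1⊕1 = 1
s4: b4⊕b5⊕b6⊕b7⊕b12⊕b13⊕b14⊕b15⊕b20⊕b21⊕b22⊕b23⊕b28⊕b29⊕b30⊕b31 = 0⊕1⊕1⊕0⊕1⊕0⊕1⊕0⊕0⊕0⊕0⊕1⊕1⊕0⊕1⊕1 = 0
s8: b8⊕b9⊕b10⊕b11⊕b12⊕b13⊕b14⊕b15⊕b24⊕b25⊕b26⊕b27⊕b28⊕b29⊕b30⊕b31 = 0⊕0⊕0⊕0⊕1⊕0⊕1⊕0⊕1⊕1⊕0⊕1⊕1⊕0⊕1⊕1 = 0
s16: b16⊕b17⊕b18⊕b19⊕b20⊕b21⊕b22⊕b23⊕b24⊕b25⊕b26⊕b27⊕b28⊕b29⊕b30⊕b31 = 1⊕1⊕1⊕0⊕0⊕0⊕0⊕1⊕1⊕1⊕0⊕1⊕1⊕0⊕1⊕1 = 0
Syndrome (s16...s1) = 00011 → position 3.

3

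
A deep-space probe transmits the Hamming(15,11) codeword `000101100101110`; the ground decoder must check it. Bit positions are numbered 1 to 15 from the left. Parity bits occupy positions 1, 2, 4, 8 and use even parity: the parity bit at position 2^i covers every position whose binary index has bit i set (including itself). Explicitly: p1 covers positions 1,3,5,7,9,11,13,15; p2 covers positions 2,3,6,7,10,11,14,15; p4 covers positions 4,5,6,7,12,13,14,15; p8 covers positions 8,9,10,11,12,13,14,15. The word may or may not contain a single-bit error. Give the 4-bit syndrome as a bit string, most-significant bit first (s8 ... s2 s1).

0000

s1: b1⊕b3⊕b5⊕b7⊕b9⊕b11⊕b13⊕b15 = 0⊕0⊕0⊕1⊕0⊕0⊕1⊕0 = 0
s2: b2⊕b3⊕b6⊕b7⊕b10⊕b11⊕b14⊕b15 = 0⊕0⊕1⊕1⊕1⊕0⊕1⊕0 = 0
s4: b4⊕b5⊕b6⊕b7⊕b12⊕b13⊕b14⊕b15 = 1⊕0⊕1⊕1⊕1⊕1⊕1⊕0 = 0
s8: b8⊕b9⊕b10⊕b11⊕b12⊕b13⊕b14⊕b15 = 0⊕0⊕1⊕0⊕1⊕1⊕1⊕0 = 0
Syndrome (s8...s1) = 0000 → position 0 (no error).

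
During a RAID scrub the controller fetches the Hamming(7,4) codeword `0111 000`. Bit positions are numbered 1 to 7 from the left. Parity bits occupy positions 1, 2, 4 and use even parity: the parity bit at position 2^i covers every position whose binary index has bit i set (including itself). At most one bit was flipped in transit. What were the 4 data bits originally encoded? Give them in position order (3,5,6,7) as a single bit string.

1100

s1: b1⊕b3⊕b5⊕b7 = 0⊕1⊕0⊕0 = 1
s2: b2⊕b3⊕b6⊕b7 = 1⊕1⊕0⊕0 = 0
s4: b4⊕b5⊕b6⊕b7 = 1⊕0⊕0⊕0 = 1
Syndrome (s4...s1) = 101 → position 5.
Flip bit 5: corrected codeword = 0111100
Data bits at positions 3,5,6,7: 1100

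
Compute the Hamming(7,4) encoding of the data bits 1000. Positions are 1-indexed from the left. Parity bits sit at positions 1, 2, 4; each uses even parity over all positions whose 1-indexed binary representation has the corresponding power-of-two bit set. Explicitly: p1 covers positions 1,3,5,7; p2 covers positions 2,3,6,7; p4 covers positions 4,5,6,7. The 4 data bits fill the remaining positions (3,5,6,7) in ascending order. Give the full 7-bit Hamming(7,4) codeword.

1110000

Place data bits at non-power-of-two positions: b3=1, b5=0, b6=0, b7=0.
p1 = XOR of data positions {3,5,7} = 1⊕0⊕0 = 1
p2 = XOR of data positions {3,6,7} = 1⊕0⊕0 = 1
p4 = XOR of data positions {5,6,7} = 0⊕0⊕0 = 0
Codeword b1..b7 = 1110000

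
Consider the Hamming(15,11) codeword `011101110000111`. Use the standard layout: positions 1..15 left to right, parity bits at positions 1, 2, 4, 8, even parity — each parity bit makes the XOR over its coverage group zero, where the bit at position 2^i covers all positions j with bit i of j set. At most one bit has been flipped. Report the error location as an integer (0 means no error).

0

s1: b1⊕b3⊕b5⊕b7⊕b9⊕b11⊕b13⊕b15 = 0⊕1⊕0⊕1⊕0⊕0⊕1⊕1 = 0
s2: b2⊕b3⊕b6⊕b7⊕b10⊕b11⊕b14⊕b15 = 1⊕1⊕1⊕1⊕0⊕0⊕1⊕1 = 0
s4: b4⊕b5⊕b6⊕b7⊕b12⊕b13⊕b14⊕b15 = 1⊕0⊕1⊕1⊕0⊕1⊕1⊕1 = 0
s8: b8⊕b9⊕b10⊕b11⊕b12⊕b13⊕b14⊕b15 = 1⊕0⊕0⊕0⊕0⊕1⊕1⊕1 = 0
Syndrome (s8...s1) = 0000 → position 0 (no error).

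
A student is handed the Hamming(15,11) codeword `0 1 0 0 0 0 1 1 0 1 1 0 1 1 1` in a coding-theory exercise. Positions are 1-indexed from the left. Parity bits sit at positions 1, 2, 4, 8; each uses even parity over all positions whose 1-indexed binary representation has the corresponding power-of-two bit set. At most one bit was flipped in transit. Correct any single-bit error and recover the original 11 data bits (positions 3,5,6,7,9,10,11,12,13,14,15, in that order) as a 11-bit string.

00010110111

s1: b1⊕b3⊕b5⊕b7⊕b9⊕b11⊕b13⊕b15 = 0⊕0⊕0⊕1⊕0⊕1⊕1⊕1 = 0
s2: b2⊕b3⊕b6⊕b7⊕b10⊕b11⊕b14⊕b15 = 1⊕0⊕0⊕1⊕1⊕1⊕1⊕1 = 0
s4: b4⊕b5⊕b6⊕b7⊕b12⊕b13⊕b14⊕b15 = 0⊕0⊕0⊕1⊕0⊕1⊕1⊕1 = 0
s8: b8⊕b9⊕b10⊕b11⊕b12⊕b13⊕b14⊕b15 = 1⊕0⊕1⊕1⊕0⊕1⊕1⊕1 = 0
Syndrome (s8...s1) = 0000 → position 0 (no error).
No correction needed.
Data bits at positions 3,5,6,7,9,10,11,12,13,14,15: 00010110111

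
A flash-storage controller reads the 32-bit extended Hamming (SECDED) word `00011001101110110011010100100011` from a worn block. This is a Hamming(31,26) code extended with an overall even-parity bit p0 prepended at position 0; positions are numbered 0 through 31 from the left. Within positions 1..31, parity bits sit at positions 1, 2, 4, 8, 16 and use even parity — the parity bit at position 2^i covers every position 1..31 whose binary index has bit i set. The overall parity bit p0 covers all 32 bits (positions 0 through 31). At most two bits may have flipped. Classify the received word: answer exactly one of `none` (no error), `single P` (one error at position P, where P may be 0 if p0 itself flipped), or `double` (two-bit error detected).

s1: b1⊕b3⊕b5⊕b7⊕b9⊕b11⊕b13⊕b15⊕b17⊕b19⊕b21⊕b23⊕b25⊕b27⊕b29⊕b31 = 0⊕1⊕0⊕1⊕0⊕1⊕0⊕1⊕0⊕1⊕1⊕1⊕0⊕0⊕0⊕1 = 0
s2: b2⊕b3⊕b6⊕b7⊕b10⊕b11⊕b14⊕b15⊕b18⊕b19⊕b22⊕b23⊕b26⊕b27⊕b30⊕b31 = 0⊕1⊕0⊕1⊕1⊕1⊕1⊕1⊕1⊕1⊕0⊕1⊕1⊕0⊕1⊕1 = 0
s4: b4⊕b5⊕b6⊕b7⊕b12⊕b13⊕b14⊕b15⊕b20⊕b21⊕b22⊕b23⊕b28⊕b29⊕b30⊕b31 = 1⊕0⊕0⊕1⊕1⊕0⊕1⊕1⊕0⊕1⊕0⊕1⊕0⊕0⊕1⊕1 = 1
s8: b8⊕b9⊕b10⊕b11⊕b12⊕b13⊕b14⊕b15⊕b24⊕b25⊕b26⊕b27⊕b28⊕b29⊕b30⊕b31 = 1⊕0⊕1⊕1⊕1⊕0⊕1⊕1⊕0⊕0⊕1⊕0⊕0⊕0⊕1⊕1 = 1
s16: b16⊕b17⊕b18⊕b19⊕b20⊕b21⊕b22⊕b23⊕b24⊕b25⊕b26⊕b27⊕b28⊕b29⊕b30⊕b31 = 0⊕0⊕1⊕1⊕0⊕1⊕0⊕1⊕0⊕0⊕1⊕0⊕0⊕0⊕1⊕1 = 1
Syndrome (s16...s1) = 11100 → position 28.
Overall parity (XOR of all 32 bits, including p0): 0⊕0⊕0⊕1⊕1⊕0⊕0⊕1⊕1⊕0⊕1⊕1⊕1⊕0⊕1⊕1⊕0⊕0⊕1⊕1⊕0⊕1⊕0⊕1⊕0⊕0⊕1⊕0⊕0⊕0⊕1⊕1 = 0
Overall=0, syndrome position=28 → double-bit error detected (uncorrectable).

double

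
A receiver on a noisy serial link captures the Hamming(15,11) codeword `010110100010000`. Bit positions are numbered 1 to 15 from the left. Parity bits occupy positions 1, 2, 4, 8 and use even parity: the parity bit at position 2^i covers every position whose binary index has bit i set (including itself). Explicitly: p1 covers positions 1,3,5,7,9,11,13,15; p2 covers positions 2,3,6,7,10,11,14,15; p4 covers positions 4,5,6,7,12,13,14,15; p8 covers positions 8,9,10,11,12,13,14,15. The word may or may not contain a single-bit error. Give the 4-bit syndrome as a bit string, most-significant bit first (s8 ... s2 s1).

1111

s1: b1⊕b3⊕b5⊕b7⊕b9⊕b11⊕b13⊕b15 = 0⊕0⊕1⊕1⊕0⊕1⊕0⊕0 = 1
s2: b2⊕b3⊕b6⊕b7⊕b10⊕b11⊕b14⊕b15 = 1⊕0⊕0⊕1⊕0⊕1⊕0⊕0 = 1
s4: b4⊕b5⊕b6⊕b7⊕b12⊕b13⊕b14⊕b15 = 1⊕1⊕0⊕1⊕0⊕0⊕0⊕0 = 1
s8: b8⊕b9⊕b10⊕b11⊕b12⊕b13⊕b14⊕b15 = 0⊕0⊕0⊕1⊕0⊕0⊕0⊕0 = 1
Syndrome (s8...s1) = 1111 → position 15.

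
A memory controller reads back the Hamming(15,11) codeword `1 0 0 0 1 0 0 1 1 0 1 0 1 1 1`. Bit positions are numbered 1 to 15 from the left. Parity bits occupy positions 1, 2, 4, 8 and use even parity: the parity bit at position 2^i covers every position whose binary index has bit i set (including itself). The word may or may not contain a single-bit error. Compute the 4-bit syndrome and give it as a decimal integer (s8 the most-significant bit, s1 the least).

s1: b1⊕b3⊕b5⊕b7⊕b9⊕b11⊕b13⊕b15 = 1⊕0⊕1⊕0⊕1⊕1⊕1⊕1 = 0
s2: b2⊕b3⊕b6⊕b7⊕b10⊕b11⊕b14⊕b15 = 0⊕0⊕0⊕0⊕0⊕1⊕1⊕1 = 1
s4: b4⊕b5⊕b6⊕b7⊕b12⊕b13⊕b14⊕b15 = 0⊕1⊕0⊕0⊕0⊕1⊕1⊕1 = 0
s8: b8⊕b9⊕b10⊕b11⊕b12⊕b13⊕b14⊕b15 = 1⊕1⊕0⊕1⊕0⊕1⊕1⊕1 = 0
Syndrome (s8...s1) = 0010 → position 2.

2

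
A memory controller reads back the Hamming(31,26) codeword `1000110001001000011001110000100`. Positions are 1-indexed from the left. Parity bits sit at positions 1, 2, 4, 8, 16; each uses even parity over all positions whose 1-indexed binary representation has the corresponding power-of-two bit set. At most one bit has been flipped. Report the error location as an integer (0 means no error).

s1: b1⊕b3⊕b5⊕b7⊕b9⊕b11⊕b13⊕b15⊕b17⊕b19⊕b21⊕b23⊕b25⊕b27⊕b29⊕b31 = 1⊕0⊕1⊕0⊕0⊕0⊕1⊕0⊕0⊕1⊕0⊕1⊕0⊕0⊕1⊕0 = 0
s2: b2⊕b3⊕b6⊕b7⊕b10⊕b11⊕b14⊕b15⊕b18⊕b19⊕b22⊕b23⊕b26⊕b27⊕b30⊕b31 = 0⊕0⊕1⊕0⊕1⊕0⊕0⊕0⊕1⊕1⊕1⊕1⊕0⊕0⊕0⊕0 = 0
s4: b4⊕b5⊕b6⊕b7⊕b12⊕b13⊕b14⊕b15⊕b20⊕b21⊕b22⊕b23⊕b28⊕b29⊕b30⊕b31 = 0⊕1⊕1⊕0⊕0⊕1⊕0⊕0⊕0⊕0⊕1⊕1⊕0⊕1⊕0⊕0 = 0
s8: b8⊕b9⊕b10⊕b11⊕b12⊕b13⊕b14⊕b15⊕b24⊕b25⊕b26⊕b27⊕b28⊕b29⊕b30⊕b31 = 0⊕0⊕1⊕0⊕0⊕1⊕0⊕0⊕1⊕0⊕0⊕0⊕0⊕1⊕0⊕0 = 0
s16: b16⊕b17⊕b18⊕b19⊕b20⊕b21⊕b22⊕b23⊕b24⊕b25⊕b26⊕b27⊕b28⊕b29⊕b30⊕b31 = 0⊕0⊕1⊕1⊕0⊕0⊕1⊕1⊕1⊕0⊕0⊕0⊕0⊕1⊕0⊕0 = 0
Syndrome (s16...s1) = 00000 → position 0 (no error).

0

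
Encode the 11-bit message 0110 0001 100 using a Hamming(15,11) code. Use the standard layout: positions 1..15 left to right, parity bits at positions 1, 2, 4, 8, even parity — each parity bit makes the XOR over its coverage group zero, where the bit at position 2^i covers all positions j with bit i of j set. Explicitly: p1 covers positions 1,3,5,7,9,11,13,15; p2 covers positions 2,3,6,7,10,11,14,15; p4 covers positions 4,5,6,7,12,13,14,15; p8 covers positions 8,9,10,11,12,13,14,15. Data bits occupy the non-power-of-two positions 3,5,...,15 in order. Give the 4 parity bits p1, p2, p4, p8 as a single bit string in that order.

Place data bits at non-power-of-two positions: b3=0, b5=1, b6=1, b7=0, b9=0, b10=0, b11=0, b12=1, b13=1, b14=0, b15=0.
p1 = XOR of data positions {3,5,7,9,11,13,15} = 0⊕1⊕0⊕0⊕0⊕1⊕0 = 0
p2 = XOR of data positions {3,6,7,10,11,14,15} = 0⊕1⊕0⊕0⊕0⊕0⊕0 = 1
p4 = XOR of data positions {5,6,7,12,13,14,15} = 1⊕1⊕0⊕1⊕1⊕0⊕0 = 0
p8 = XOR of data positions {9,10,11,12,13,14,15} = 0⊕0⊕0⊕1⊕1⊕0⊕0 = 0
Parity bits p1,p2,p4,p8 = 0100

0100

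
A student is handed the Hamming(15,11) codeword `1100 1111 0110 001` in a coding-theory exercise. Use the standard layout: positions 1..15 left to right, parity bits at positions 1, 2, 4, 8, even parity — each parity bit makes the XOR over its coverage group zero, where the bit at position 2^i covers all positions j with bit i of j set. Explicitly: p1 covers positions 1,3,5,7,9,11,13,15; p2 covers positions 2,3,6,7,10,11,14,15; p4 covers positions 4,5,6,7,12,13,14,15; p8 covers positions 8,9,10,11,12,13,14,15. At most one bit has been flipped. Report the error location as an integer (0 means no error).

1

s1: b1⊕b3⊕b5⊕b7⊕b9⊕b11⊕b13⊕b15 = 1⊕0⊕1⊕1⊕0⊕1⊕0⊕1 = 1
s2: b2⊕b3⊕b6⊕b7⊕b10⊕b11⊕b14⊕b15 = 1⊕0⊕1⊕1⊕1⊕1⊕0⊕1 = 0
s4: b4⊕b5⊕b6⊕b7⊕b12⊕b13⊕b14⊕b15 = 0⊕1⊕1⊕1⊕0⊕0⊕0⊕1 = 0
s8: b8⊕b9⊕b10⊕b11⊕b12⊕b13⊕b14⊕b15 = 1⊕0⊕1⊕1⊕0⊕0⊕0⊕1 = 0
Syndrome (s8...s1) = 0001 → position 1.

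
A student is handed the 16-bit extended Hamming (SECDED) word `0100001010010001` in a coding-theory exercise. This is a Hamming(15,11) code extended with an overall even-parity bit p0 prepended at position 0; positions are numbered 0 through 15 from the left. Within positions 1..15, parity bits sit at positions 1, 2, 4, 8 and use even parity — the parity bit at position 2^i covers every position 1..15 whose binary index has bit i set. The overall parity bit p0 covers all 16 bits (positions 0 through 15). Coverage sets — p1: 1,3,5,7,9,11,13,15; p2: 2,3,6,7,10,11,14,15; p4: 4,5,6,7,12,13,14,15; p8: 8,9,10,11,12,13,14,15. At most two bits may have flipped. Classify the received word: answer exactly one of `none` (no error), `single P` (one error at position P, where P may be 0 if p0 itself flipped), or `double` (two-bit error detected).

single 11

s1: b1⊕b3⊕b5⊕b7⊕b9⊕b11⊕b13⊕b15 = 1⊕0⊕0⊕0⊕0⊕1⊕0⊕1 = 1
s2: b2⊕b3⊕b6⊕b7⊕b10⊕b11⊕b14⊕b15 = 0⊕0⊕1⊕0⊕0⊕1⊕0⊕1 = 1
s4: b4⊕b5⊕b6⊕b7⊕b12⊕b13⊕b14⊕b15 = 0⊕0⊕1⊕0⊕0⊕0⊕0⊕1 = 0
s8: b8⊕b9⊕b10⊕b11⊕b12⊕b13⊕b14⊕b15 = 1⊕0⊕0⊕1⊕0⊕0⊕0⊕1 = 1
Syndrome (s8...s1) = 1011 → position 11.
Overall parity (XOR of all 16 bits, including p0): 0⊕1⊕0⊕0⊕0⊕0⊕1⊕0⊕1⊕0⊕0⊕1⊕0⊕0⊕0⊕1 = 1
Overall=1, syndrome position=11 → single-bit error at position 11.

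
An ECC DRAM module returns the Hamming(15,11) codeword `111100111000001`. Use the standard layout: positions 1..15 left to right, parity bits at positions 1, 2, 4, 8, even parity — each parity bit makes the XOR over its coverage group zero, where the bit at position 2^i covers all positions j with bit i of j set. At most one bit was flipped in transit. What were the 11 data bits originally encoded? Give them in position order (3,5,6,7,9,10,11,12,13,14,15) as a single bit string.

10011000101

s1: b1⊕b3⊕b5⊕b7⊕b9⊕b11⊕b13⊕b15 = 1⊕1⊕0⊕1⊕1⊕0⊕0⊕1 = 1
s2: b2⊕b3⊕b6⊕b7⊕b10⊕b11⊕b14⊕b15 = 1⊕1⊕0⊕1⊕0⊕0⊕0⊕1 = 0
s4: b4⊕b5⊕b6⊕b7⊕b12⊕b13⊕b14⊕b15 = 1⊕0⊕0⊕1⊕0⊕0⊕0⊕1 = 1
s8: b8⊕b9⊕b10⊕b11⊕b12⊕b13⊕b14⊕b15 = 1⊕1⊕0⊕0⊕0⊕0⊕0⊕1 = 1
Syndrome (s8...s1) = 1101 → position 13.
Flip bit 13: corrected codeword = 111100111000101
Data bits at positions 3,5,6,7,9,10,11,12,13,14,15: 10011000101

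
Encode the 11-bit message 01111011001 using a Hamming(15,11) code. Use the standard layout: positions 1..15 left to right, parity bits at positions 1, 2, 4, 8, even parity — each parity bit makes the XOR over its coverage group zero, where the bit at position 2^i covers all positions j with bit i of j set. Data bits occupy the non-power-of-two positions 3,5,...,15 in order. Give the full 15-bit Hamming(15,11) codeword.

Place data bits at non-power-of-two positions: b3=0, b5=1, b6=1, b7=1, b9=1, b10=0, b11=1, b12=1, b13=0, b14=0, b15=1.
p1 = XOR of data positions {3,5,7,9,11,13,15} = 0⊕1⊕1⊕1⊕1⊕0⊕1 = 1
p2 = XOR of data positions {3,6,7,10,11,14,15} = 0⊕1⊕1⊕0⊕1⊕0⊕1 = 0
p4 = XOR of data positions {5,6,7,12,13,14,15} = 1⊕1⊕1⊕1⊕0⊕0⊕1 = 1
p8 = XOR of data positions {9,10,11,12,13,14,15} = 1⊕0⊕1⊕1⊕0⊕0⊕1 = 0
Codeword b1..b15 = 100111101011001

100111101011001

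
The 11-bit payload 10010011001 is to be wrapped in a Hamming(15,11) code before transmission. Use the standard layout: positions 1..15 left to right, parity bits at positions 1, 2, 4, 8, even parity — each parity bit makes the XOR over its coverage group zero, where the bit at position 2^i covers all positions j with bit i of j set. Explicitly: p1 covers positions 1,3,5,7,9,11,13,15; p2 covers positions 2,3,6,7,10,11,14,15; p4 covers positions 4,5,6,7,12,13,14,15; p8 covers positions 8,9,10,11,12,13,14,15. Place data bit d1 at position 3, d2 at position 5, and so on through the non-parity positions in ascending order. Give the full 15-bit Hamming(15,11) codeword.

Place data bits at non-power-of-two positions: b3=1, b5=0, b6=0, b7=1, b9=0, b10=0, b11=1, b12=1, b13=0, b14=0, b15=1.
p1 = XOR of data positions {3,5,7,9,11,13,15} = 1⊕0⊕1⊕0⊕1⊕0⊕1 = 0
p2 = XOR of data positions {3,6,7,10,11,14,15} = 1⊕0⊕1⊕0⊕1⊕0⊕1 = 0
p4 = XOR of data positions {5,6,7,12,13,14,15} = 0⊕0⊕1⊕1⊕0⊕0⊕1 = 1
p8 = XOR of data positions {9,10,11,12,13,14,15} = 0⊕0⊕1⊕1⊕0⊕0⊕1 = 1
Codeword b1..b15 = 001100110011001

001100110011001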